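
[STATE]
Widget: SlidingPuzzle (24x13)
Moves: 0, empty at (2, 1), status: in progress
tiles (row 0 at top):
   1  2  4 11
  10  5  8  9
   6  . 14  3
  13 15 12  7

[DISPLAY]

┌────┬────┬────┬────┐   
│  1 │  2 │  4 │ 11 │   
├────┼────┼────┼────┤   
│ 10 │  5 │  8 │  9 │   
├────┼────┼────┼────┤   
│  6 │    │ 14 │  3 │   
├────┼────┼────┼────┤   
│ 13 │ 15 │ 12 │  7 │   
└────┴────┴────┴────┘   
Moves: 0                
                        
                        
                        


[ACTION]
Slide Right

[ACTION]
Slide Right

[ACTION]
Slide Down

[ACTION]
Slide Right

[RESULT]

┌────┬────┬────┬────┐   
│  1 │  2 │  4 │ 11 │   
├────┼────┼────┼────┤   
│    │  5 │  8 │  9 │   
├────┼────┼────┼────┤   
│ 10 │  6 │ 14 │  3 │   
├────┼────┼────┼────┤   
│ 13 │ 15 │ 12 │  7 │   
└────┴────┴────┴────┘   
Moves: 2                
                        
                        
                        


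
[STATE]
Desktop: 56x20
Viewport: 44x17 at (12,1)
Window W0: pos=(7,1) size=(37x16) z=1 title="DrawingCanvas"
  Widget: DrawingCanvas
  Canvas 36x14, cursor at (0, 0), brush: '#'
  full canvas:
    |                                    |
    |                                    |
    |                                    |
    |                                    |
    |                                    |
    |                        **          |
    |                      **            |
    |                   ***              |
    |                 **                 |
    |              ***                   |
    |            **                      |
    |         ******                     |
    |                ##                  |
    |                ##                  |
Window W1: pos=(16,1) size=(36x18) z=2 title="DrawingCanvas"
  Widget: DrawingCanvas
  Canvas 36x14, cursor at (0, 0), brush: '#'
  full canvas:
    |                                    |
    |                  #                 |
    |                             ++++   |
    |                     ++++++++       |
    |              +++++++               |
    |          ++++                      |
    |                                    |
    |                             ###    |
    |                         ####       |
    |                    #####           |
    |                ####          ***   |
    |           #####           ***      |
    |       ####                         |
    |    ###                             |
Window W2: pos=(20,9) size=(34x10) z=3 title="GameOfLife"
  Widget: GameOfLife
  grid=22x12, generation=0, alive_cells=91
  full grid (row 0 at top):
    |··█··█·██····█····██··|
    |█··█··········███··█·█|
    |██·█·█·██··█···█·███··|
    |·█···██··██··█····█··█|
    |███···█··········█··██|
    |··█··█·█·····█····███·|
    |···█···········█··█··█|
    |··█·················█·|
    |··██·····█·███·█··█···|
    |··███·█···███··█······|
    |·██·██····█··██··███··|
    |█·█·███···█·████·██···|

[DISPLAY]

━━━━┏━━━━━━━━━━━━━━━━━━━━━━━━━━━━━━━━━━┓    
wing┃ DrawingCanvas                    ┃    
────┠──────────────────────────────────┨    
    ┃+                                 ┃    
    ┃                  #               ┃    
    ┃                             ++++ ┃    
    ┃                     ++++++++     ┃    
    ┃              +++++++             ┃    
    ┃   ┏━━━━━━━━━━━━━━━━━━━━━━━━━━━━━━━━┓  
    ┃   ┃ GameOfLife                     ┃  
    ┃   ┠────────────────────────────────┨  
    ┃   ┃Gen: 0                          ┃  
    ┃   ┃·█···██··██··█····█··█          ┃  
    ┃   ┃███···█··········█··██          ┃  
    ┃   ┃··█··█·█·····█····███·          ┃  
━━━━┃   ┃···█···········█··█··█          ┃  
    ┃   ┃··█·················█·          ┃  


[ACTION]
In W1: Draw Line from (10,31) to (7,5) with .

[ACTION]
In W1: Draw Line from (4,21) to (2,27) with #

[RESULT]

━━━━┏━━━━━━━━━━━━━━━━━━━━━━━━━━━━━━━━━━┓    
wing┃ DrawingCanvas                    ┃    
────┠──────────────────────────────────┨    
    ┃+                                 ┃    
    ┃                  #               ┃    
    ┃                          ## ++++ ┃    
    ┃                     ++###+++     ┃    
    ┃              +++++++##           ┃    
    ┃   ┏━━━━━━━━━━━━━━━━━━━━━━━━━━━━━━━━┓  
    ┃   ┃ GameOfLife                     ┃  
    ┃   ┠────────────────────────────────┨  
    ┃   ┃Gen: 0                          ┃  
    ┃   ┃·█···██··██··█····█··█          ┃  
    ┃   ┃███···█··········█··██          ┃  
    ┃   ┃··█··█·█·····█····███·          ┃  
━━━━┃   ┃···█···········█··█··█          ┃  
    ┃   ┃··█·················█·          ┃  


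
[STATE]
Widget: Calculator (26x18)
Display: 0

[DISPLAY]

                         0
┌───┬───┬───┬───┐         
│ 7 │ 8 │ 9 │ ÷ │         
├───┼───┼───┼───┤         
│ 4 │ 5 │ 6 │ × │         
├───┼───┼───┼───┤         
│ 1 │ 2 │ 3 │ - │         
├───┼───┼───┼───┤         
│ 0 │ . │ = │ + │         
├───┼───┼───┼───┤         
│ C │ MC│ MR│ M+│         
└───┴───┴───┴───┘         
                          
                          
                          
                          
                          
                          


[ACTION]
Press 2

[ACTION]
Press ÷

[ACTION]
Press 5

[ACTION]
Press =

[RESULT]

                       0.4
┌───┬───┬───┬───┐         
│ 7 │ 8 │ 9 │ ÷ │         
├───┼───┼───┼───┤         
│ 4 │ 5 │ 6 │ × │         
├───┼───┼───┼───┤         
│ 1 │ 2 │ 3 │ - │         
├───┼───┼───┼───┤         
│ 0 │ . │ = │ + │         
├───┼───┼───┼───┤         
│ C │ MC│ MR│ M+│         
└───┴───┴───┴───┘         
                          
                          
                          
                          
                          
                          


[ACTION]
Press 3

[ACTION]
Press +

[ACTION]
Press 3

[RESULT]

                         3
┌───┬───┬───┬───┐         
│ 7 │ 8 │ 9 │ ÷ │         
├───┼───┼───┼───┤         
│ 4 │ 5 │ 6 │ × │         
├───┼───┼───┼───┤         
│ 1 │ 2 │ 3 │ - │         
├───┼───┼───┼───┤         
│ 0 │ . │ = │ + │         
├───┼───┼───┼───┤         
│ C │ MC│ MR│ M+│         
└───┴───┴───┴───┘         
                          
                          
                          
                          
                          
                          


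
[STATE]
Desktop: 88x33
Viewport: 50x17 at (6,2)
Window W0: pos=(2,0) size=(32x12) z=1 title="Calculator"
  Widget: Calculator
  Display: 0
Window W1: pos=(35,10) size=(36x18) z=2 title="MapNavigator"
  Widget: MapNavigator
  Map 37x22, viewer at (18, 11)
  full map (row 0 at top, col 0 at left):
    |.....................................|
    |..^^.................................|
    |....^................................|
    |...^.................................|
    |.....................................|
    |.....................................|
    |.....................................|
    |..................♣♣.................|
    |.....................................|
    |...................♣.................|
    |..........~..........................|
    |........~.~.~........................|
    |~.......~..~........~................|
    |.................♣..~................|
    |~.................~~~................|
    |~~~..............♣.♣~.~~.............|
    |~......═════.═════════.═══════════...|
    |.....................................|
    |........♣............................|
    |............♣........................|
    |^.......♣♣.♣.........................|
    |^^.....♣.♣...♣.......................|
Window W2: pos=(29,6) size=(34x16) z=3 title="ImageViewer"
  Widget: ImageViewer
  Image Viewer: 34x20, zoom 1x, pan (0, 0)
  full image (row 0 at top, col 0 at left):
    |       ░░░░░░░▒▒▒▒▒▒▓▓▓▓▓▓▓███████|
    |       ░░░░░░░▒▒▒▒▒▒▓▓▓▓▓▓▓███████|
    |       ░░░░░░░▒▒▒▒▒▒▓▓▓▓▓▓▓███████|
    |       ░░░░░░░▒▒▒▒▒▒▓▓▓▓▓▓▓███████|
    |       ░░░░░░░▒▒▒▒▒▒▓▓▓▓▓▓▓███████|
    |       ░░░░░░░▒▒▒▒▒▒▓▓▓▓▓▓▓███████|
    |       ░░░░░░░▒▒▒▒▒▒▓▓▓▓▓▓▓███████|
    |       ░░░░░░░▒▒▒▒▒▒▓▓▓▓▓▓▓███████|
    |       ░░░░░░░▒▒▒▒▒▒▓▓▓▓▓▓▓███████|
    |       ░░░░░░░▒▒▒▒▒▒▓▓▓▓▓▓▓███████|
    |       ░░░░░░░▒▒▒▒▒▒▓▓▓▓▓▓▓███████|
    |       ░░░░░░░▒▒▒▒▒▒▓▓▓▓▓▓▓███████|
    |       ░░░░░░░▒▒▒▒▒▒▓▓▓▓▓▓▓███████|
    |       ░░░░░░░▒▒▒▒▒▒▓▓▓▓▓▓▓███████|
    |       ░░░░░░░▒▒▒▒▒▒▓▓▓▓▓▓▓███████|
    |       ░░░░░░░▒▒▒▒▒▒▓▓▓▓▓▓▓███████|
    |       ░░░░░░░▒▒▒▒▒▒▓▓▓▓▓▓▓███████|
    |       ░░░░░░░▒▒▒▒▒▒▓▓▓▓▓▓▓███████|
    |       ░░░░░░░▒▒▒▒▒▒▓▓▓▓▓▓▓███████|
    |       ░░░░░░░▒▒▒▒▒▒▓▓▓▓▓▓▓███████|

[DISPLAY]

───────────────────────────┨                      
                          0┃                      
─┬───┬───┬───┐             ┃                      
 │ 8 │ 9 │ ÷ │             ┃                      
─┼───┼───┼───┤         ┏━━━━━━━━━━━━━━━━━━━━━━━━━━
 │ 5 │ 6 │ × │         ┃ ImageViewer              
─┼───┼───┼───┤         ┠──────────────────────────
 │ 2 │ 3 │ - │         ┃       ░░░░░░░▒▒▒▒▒▒▓▓▓▓▓▓
─┴───┴───┴───┘         ┃       ░░░░░░░▒▒▒▒▒▒▓▓▓▓▓▓
━━━━━━━━━━━━━━━━━━━━━━━┃       ░░░░░░░▒▒▒▒▒▒▓▓▓▓▓▓
                       ┃       ░░░░░░░▒▒▒▒▒▒▓▓▓▓▓▓
                       ┃       ░░░░░░░▒▒▒▒▒▒▓▓▓▓▓▓
                       ┃       ░░░░░░░▒▒▒▒▒▒▓▓▓▓▓▓
                       ┃       ░░░░░░░▒▒▒▒▒▒▓▓▓▓▓▓
                       ┃       ░░░░░░░▒▒▒▒▒▒▓▓▓▓▓▓
                       ┃       ░░░░░░░▒▒▒▒▒▒▓▓▓▓▓▓
                       ┃       ░░░░░░░▒▒▒▒▒▒▓▓▓▓▓▓


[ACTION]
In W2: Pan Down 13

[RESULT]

───────────────────────────┨                      
                          0┃                      
─┬───┬───┬───┐             ┃                      
 │ 8 │ 9 │ ÷ │             ┃                      
─┼───┼───┼───┤         ┏━━━━━━━━━━━━━━━━━━━━━━━━━━
 │ 5 │ 6 │ × │         ┃ ImageViewer              
─┼───┼───┼───┤         ┠──────────────────────────
 │ 2 │ 3 │ - │         ┃       ░░░░░░░▒▒▒▒▒▒▓▓▓▓▓▓
─┴───┴───┴───┘         ┃       ░░░░░░░▒▒▒▒▒▒▓▓▓▓▓▓
━━━━━━━━━━━━━━━━━━━━━━━┃       ░░░░░░░▒▒▒▒▒▒▓▓▓▓▓▓
                       ┃       ░░░░░░░▒▒▒▒▒▒▓▓▓▓▓▓
                       ┃       ░░░░░░░▒▒▒▒▒▒▓▓▓▓▓▓
                       ┃       ░░░░░░░▒▒▒▒▒▒▓▓▓▓▓▓
                       ┃       ░░░░░░░▒▒▒▒▒▒▓▓▓▓▓▓
                       ┃                          
                       ┃                          
                       ┃                          


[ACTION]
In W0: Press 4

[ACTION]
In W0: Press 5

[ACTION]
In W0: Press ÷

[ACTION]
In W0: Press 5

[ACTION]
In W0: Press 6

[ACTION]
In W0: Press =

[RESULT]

───────────────────────────┨                      
               0.8035714286┃                      
─┬───┬───┬───┐             ┃                      
 │ 8 │ 9 │ ÷ │             ┃                      
─┼───┼───┼───┤         ┏━━━━━━━━━━━━━━━━━━━━━━━━━━
 │ 5 │ 6 │ × │         ┃ ImageViewer              
─┼───┼───┼───┤         ┠──────────────────────────
 │ 2 │ 3 │ - │         ┃       ░░░░░░░▒▒▒▒▒▒▓▓▓▓▓▓
─┴───┴───┴───┘         ┃       ░░░░░░░▒▒▒▒▒▒▓▓▓▓▓▓
━━━━━━━━━━━━━━━━━━━━━━━┃       ░░░░░░░▒▒▒▒▒▒▓▓▓▓▓▓
                       ┃       ░░░░░░░▒▒▒▒▒▒▓▓▓▓▓▓
                       ┃       ░░░░░░░▒▒▒▒▒▒▓▓▓▓▓▓
                       ┃       ░░░░░░░▒▒▒▒▒▒▓▓▓▓▓▓
                       ┃       ░░░░░░░▒▒▒▒▒▒▓▓▓▓▓▓
                       ┃                          
                       ┃                          
                       ┃                          


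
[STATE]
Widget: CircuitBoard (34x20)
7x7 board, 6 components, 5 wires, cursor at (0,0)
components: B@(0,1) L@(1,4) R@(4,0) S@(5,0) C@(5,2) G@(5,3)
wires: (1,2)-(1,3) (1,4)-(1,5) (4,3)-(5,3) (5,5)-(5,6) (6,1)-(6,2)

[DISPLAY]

   0 1 2 3 4 5 6                  
0  [.]  B                         
                                  
1           · ─ ·   L ─ ·         
                                  
2                                 
                                  
3                                 
                                  
4   R           ·                 
                │                 
5   S       C   G       · ─ ·     
                                  
6       · ─ ·                     
Cursor: (0,0)                     
                                  
                                  
                                  
                                  
                                  


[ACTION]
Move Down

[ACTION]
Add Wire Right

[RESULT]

   0 1 2 3 4 5 6                  
0       B                         
                                  
1  [.]─ ·   · ─ ·   L ─ ·         
                                  
2                                 
                                  
3                                 
                                  
4   R           ·                 
                │                 
5   S       C   G       · ─ ·     
                                  
6       · ─ ·                     
Cursor: (1,0)                     
                                  
                                  
                                  
                                  
                                  


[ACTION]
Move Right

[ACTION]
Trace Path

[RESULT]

   0 1 2 3 4 5 6                  
0       B                         
                                  
1   · ─[.]  · ─ ·   L ─ ·         
                                  
2                                 
                                  
3                                 
                                  
4   R           ·                 
                │                 
5   S       C   G       · ─ ·     
                                  
6       · ─ ·                     
Cursor: (1,1)  Trace: Path with 2 
                                  
                                  
                                  
                                  
                                  


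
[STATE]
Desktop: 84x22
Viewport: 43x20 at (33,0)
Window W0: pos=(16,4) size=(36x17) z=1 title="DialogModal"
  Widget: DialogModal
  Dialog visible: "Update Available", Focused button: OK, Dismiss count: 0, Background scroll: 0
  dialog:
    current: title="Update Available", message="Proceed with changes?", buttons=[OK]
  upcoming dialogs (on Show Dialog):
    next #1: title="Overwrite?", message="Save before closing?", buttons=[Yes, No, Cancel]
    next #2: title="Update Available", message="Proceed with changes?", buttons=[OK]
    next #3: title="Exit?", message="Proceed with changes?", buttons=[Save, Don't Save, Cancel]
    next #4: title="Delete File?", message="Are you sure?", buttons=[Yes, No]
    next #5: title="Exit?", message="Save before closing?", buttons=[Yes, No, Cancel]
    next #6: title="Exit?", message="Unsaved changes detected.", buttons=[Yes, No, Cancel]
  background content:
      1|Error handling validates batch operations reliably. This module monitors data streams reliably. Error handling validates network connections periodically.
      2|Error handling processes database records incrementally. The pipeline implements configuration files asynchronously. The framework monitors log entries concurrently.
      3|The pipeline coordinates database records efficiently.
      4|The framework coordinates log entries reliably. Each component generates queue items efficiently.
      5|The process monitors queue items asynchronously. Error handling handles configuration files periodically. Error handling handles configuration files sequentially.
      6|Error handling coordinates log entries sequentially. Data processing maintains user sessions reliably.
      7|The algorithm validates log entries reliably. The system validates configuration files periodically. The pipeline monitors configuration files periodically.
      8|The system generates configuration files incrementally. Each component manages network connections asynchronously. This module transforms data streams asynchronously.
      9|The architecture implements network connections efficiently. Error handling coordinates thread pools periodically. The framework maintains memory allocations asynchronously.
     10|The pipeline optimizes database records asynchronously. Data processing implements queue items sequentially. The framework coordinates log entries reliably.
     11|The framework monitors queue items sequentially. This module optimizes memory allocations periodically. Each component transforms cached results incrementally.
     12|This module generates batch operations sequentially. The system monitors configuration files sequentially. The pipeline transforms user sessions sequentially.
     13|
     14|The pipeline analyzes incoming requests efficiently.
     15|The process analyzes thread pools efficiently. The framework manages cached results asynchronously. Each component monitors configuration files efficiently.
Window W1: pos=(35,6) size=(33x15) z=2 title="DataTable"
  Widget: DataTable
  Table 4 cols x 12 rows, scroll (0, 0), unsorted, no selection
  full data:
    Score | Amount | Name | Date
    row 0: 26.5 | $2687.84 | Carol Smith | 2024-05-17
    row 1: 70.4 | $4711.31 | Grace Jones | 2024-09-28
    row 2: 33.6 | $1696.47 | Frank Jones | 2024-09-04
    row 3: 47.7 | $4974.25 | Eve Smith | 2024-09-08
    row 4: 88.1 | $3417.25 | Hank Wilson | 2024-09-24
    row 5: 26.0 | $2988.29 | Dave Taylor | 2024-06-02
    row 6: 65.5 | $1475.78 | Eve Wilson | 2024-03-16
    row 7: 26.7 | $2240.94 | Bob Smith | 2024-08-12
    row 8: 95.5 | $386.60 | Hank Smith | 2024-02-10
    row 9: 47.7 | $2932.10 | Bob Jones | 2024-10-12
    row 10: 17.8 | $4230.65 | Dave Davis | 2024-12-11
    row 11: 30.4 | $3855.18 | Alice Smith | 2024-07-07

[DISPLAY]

                                           
                                           
                                           
                                           
━━━━━━━━━━━━━━━━━━┓                        
                  ┃                        
──┏━━━━━━━━━━━━━━━━━━━━━━━━━━━━━━━┓        
al┃ DataTable                     ┃        
ro┠───────────────────────────────┨        
rd┃Score│Amount  │Name       │Date┃        
or┃─────┼────────┼───────────┼────┃        
──┃26.5 │$2687.84│Carol Smith│2024┃        
Av┃70.4 │$4711.31│Grace Jones│2024┃        
th┃33.6 │$1696.47│Frank Jones│2024┃        
OK┃47.7 │$4974.25│Eve Smith  │2024┃        
──┃88.1 │$3417.25│Hank Wilson│2024┃        
im┃26.0 │$2988.29│Dave Taylor│2024┃        
ni┃65.5 │$1475.78│Eve Wilson │2024┃        
ra┃26.7 │$2240.94│Bob Smith  │2024┃        
  ┃95.5 │$386.60 │Hank Smith │2024┃        


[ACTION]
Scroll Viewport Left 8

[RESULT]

                                           
                                           
                                           
                                           
━━━━━━━━━━━━━━━━━━━━━━━━━━┓                
odal                      ┃                
──────────┏━━━━━━━━━━━━━━━━━━━━━━━━━━━━━━━┓
ndling val┃ DataTable                     ┃
ndling pro┠───────────────────────────────┨
line coord┃Score│Amount  │Name       │Date┃
ework coor┃─────┼────────┼───────────┼────┃
──────────┃26.5 │$2687.84│Carol Smith│2024┃
 Update Av┃70.4 │$4711.31│Grace Jones│2024┃
oceed with┃33.6 │$1696.47│Frank Jones│2024┃
       [OK┃47.7 │$4974.25│Eve Smith  │2024┃
──────────┃88.1 │$3417.25│Hank Wilson│2024┃
line optim┃26.0 │$2988.29│Dave Taylor│2024┃
ework moni┃65.5 │$1475.78│Eve Wilson │2024┃
ule genera┃26.7 │$2240.94│Bob Smith  │2024┃
          ┃95.5 │$386.60 │Hank Smith │2024┃


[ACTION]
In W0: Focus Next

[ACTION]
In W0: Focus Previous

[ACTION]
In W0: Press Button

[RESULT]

                                           
                                           
                                           
                                           
━━━━━━━━━━━━━━━━━━━━━━━━━━┓                
odal                      ┃                
──────────┏━━━━━━━━━━━━━━━━━━━━━━━━━━━━━━━┓
ndling val┃ DataTable                     ┃
ndling pro┠───────────────────────────────┨
line coord┃Score│Amount  │Name       │Date┃
ework coor┃─────┼────────┼───────────┼────┃
ess monito┃26.5 │$2687.84│Carol Smith│2024┃
ndling coo┃70.4 │$4711.31│Grace Jones│2024┃
rithm vali┃33.6 │$1696.47│Frank Jones│2024┃
em generat┃47.7 │$4974.25│Eve Smith  │2024┃
itecture i┃88.1 │$3417.25│Hank Wilson│2024┃
line optim┃26.0 │$2988.29│Dave Taylor│2024┃
ework moni┃65.5 │$1475.78│Eve Wilson │2024┃
ule genera┃26.7 │$2240.94│Bob Smith  │2024┃
          ┃95.5 │$386.60 │Hank Smith │2024┃


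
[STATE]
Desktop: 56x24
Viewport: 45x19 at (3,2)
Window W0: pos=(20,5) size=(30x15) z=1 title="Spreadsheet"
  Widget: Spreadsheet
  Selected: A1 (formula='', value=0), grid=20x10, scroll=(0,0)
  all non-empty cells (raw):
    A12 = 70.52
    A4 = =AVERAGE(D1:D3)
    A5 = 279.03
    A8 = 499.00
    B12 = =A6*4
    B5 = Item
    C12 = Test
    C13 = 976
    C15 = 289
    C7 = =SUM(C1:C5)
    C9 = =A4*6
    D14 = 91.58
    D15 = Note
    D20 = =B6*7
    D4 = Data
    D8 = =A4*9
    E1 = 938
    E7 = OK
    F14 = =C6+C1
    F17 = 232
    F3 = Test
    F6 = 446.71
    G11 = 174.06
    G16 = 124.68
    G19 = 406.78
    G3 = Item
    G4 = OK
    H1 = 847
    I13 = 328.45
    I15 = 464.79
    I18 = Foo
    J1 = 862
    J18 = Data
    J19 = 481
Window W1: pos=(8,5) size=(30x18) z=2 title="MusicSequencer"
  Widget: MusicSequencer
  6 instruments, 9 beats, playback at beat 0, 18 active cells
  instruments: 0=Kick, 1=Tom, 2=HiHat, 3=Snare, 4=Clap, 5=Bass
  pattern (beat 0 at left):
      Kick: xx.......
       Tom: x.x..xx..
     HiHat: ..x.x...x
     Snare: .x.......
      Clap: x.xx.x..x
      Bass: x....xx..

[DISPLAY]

                                             
                                             
                                             
     ┏━━━━━━━━━━━━━━━━━━━━━━━━━━━━┓━━━━━━━━━━
     ┃ MusicSequencer             ┃          
     ┠────────────────────────────┨──────────
     ┃      ▼12345678             ┃          
     ┃  Kick██·······             ┃      C   
     ┃   Tom█·█··██··             ┃----------
     ┃ HiHat··█·█···█             ┃  0       
     ┃ Snare·█·······             ┃  0       
     ┃  Clap█·██·█··█             ┃  0       
     ┃  Bass█····██··             ┃  0       
     ┃                            ┃          
     ┃                            ┃  0       
     ┃                            ┃  0       
     ┃                            ┃  0       
     ┃                            ┃━━━━━━━━━━
     ┃                            ┃          


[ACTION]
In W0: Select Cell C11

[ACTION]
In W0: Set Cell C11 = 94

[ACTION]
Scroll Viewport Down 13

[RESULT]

     ┏━━━━━━━━━━━━━━━━━━━━━━━━━━━━┓━━━━━━━━━━
     ┃ MusicSequencer             ┃          
     ┠────────────────────────────┨──────────
     ┃      ▼12345678             ┃          
     ┃  Kick██·······             ┃      C   
     ┃   Tom█·█··██··             ┃----------
     ┃ HiHat··█·█···█             ┃  0       
     ┃ Snare·█·······             ┃  0       
     ┃  Clap█·██·█··█             ┃  0       
     ┃  Bass█····██··             ┃  0       
     ┃                            ┃          
     ┃                            ┃  0       
     ┃                            ┃  0       
     ┃                            ┃  0       
     ┃                            ┃━━━━━━━━━━
     ┃                            ┃          
     ┃                            ┃          
     ┗━━━━━━━━━━━━━━━━━━━━━━━━━━━━┛          
                                             


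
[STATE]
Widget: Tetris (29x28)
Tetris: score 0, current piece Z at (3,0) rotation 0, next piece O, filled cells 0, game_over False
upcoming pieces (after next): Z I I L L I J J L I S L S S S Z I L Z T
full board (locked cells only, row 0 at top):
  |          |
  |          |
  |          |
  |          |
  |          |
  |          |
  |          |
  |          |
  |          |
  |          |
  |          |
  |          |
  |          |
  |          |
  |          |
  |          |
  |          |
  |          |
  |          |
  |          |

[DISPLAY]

   ▓▓     │Next:             
    ▓▓    │▓▓                
          │▓▓                
          │                  
          │                  
          │                  
          │Score:            
          │0                 
          │                  
          │                  
          │                  
          │                  
          │                  
          │                  
          │                  
          │                  
          │                  
          │                  
          │                  
          │                  
          │                  
          │                  
          │                  
          │                  
          │                  
          │                  
          │                  
          │                  


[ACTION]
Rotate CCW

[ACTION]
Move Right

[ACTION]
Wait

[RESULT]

          │Next:             
     ▓    │▓▓                
    ▓▓    │▓▓                
    ▓     │                  
          │                  
          │                  
          │Score:            
          │0                 
          │                  
          │                  
          │                  
          │                  
          │                  
          │                  
          │                  
          │                  
          │                  
          │                  
          │                  
          │                  
          │                  
          │                  
          │                  
          │                  
          │                  
          │                  
          │                  
          │                  


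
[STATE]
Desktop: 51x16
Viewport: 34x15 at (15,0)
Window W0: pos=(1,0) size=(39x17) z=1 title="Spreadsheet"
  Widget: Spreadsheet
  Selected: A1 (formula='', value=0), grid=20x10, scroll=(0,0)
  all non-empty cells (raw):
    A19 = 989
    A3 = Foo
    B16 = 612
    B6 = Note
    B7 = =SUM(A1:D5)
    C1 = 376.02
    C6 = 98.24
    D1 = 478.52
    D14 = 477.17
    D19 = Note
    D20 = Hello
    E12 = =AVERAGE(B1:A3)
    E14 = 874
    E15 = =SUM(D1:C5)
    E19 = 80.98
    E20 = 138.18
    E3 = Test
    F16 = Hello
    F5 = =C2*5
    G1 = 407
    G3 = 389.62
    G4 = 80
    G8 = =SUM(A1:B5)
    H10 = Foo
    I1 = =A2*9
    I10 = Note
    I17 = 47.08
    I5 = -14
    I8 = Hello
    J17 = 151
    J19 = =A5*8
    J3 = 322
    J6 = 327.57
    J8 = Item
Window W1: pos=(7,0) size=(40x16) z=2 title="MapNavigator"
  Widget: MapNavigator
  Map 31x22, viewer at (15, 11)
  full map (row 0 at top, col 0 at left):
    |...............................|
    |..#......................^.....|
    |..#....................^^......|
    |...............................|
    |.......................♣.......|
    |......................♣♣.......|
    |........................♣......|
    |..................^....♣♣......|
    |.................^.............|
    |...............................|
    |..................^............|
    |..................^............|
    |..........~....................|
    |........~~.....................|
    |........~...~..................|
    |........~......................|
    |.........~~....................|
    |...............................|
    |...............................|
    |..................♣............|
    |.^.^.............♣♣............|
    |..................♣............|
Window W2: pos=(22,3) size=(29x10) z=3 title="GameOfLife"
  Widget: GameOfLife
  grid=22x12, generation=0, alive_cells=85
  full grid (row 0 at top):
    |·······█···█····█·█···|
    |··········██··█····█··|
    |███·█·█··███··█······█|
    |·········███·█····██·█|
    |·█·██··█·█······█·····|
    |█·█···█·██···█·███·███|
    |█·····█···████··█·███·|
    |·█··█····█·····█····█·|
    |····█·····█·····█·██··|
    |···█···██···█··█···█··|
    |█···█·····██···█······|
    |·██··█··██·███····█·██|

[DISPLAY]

━━━━━━━━━━━━━━━━━━━━━━━━━━━━━━━┓  
igator                         ┃  
───────────────────────────────┨  
.......┏━━━━━━━━━━━━━━━━━━━━━━━━━━
.......┃ GameOfLife               
.......┠──────────────────────────
.......┃Gen: 0                    
.......┃·········███·█····██·█    
.......┃·█·██··█·█······█·····    
.......┃█·█···█·██···█·███·███    
.......┃█·····█···████··█·███·    
.....~~┃·█··█····█·····█····█·    
.....~.┗━━━━━━━━━━━━━━━━━━━━━━━━━━
.....~......................   ┃  
......~~....................   ┃  


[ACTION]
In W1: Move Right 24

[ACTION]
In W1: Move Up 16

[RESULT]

━━━━━━━━━━━━━━━━━━━━━━━━━━━━━━━┓  
igator                         ┃  
───────────────────────────────┨  
       ┏━━━━━━━━━━━━━━━━━━━━━━━━━━
       ┃ GameOfLife               
       ┠──────────────────────────
       ┃Gen: 0                    
       ┃·········███·█····██·█    
       ┃·█·██··█·█······█·····    
.......┃█·█···█·██···█·███·███    
.......┃█·····█···████··█·███·    
.....^^┃·█··█····█·····█····█·    
.......┗━━━━━━━━━━━━━━━━━━━━━━━━━━
.....♣.......                  ┃  
....♣♣.......                  ┃  


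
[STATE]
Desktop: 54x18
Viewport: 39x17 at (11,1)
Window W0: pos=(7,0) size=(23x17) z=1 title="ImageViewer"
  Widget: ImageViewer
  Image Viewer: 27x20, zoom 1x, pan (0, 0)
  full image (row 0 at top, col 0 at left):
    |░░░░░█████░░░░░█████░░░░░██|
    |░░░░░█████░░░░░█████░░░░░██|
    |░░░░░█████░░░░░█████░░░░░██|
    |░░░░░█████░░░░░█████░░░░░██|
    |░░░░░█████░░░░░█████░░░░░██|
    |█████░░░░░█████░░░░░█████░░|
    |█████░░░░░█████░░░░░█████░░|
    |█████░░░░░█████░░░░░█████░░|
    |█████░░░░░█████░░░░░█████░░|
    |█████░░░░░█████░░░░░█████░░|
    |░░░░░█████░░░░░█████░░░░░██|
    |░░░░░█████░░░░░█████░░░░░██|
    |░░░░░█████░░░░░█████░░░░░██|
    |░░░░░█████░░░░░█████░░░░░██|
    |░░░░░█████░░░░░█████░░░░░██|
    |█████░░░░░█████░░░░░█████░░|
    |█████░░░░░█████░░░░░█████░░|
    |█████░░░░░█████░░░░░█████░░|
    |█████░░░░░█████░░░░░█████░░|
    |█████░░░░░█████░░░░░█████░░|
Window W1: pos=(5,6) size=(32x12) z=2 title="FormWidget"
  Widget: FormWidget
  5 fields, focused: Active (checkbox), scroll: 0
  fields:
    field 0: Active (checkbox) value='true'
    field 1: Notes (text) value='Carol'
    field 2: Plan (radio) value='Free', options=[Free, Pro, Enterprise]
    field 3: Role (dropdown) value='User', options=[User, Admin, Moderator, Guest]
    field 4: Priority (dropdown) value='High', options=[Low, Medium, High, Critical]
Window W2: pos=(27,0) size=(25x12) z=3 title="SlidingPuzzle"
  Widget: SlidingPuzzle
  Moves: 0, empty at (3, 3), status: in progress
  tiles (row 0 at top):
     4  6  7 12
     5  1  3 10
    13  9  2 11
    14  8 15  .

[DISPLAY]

ageViewer       ┃ SlidingPuzzle        
────────────────┠──────────────────────
░░█████░░░░░████┃┌────┬────┬────┬────┐ 
░░█████░░░░░████┃│  4 │  6 │  7 │ 12 │ 
░░█████░░░░░████┃├────┼────┼────┼────┤ 
━━━━━━━━━━━━━━━━┃│  5 │  1 │  3 │ 10 │ 
Widget          ┃├────┼────┼────┼────┤ 
────────────────┃│ 13 │  9 │  2 │ 11 │ 
ive:     [x]    ┃├────┼────┼────┼────┤ 
es:      [Carol ┃│ 14 │  8 │ 15 │    │ 
n:       (●) Fre┗━━━━━━━━━━━━━━━━━━━━━━
e:       [User         ▼]┃             
ority:   [High         ▼]┃             
                         ┃             
                         ┃             
                         ┃             
━━━━━━━━━━━━━━━━━━━━━━━━━┛             


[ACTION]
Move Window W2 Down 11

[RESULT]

ageViewer         ┃                    
──────────────────┨                    
░░█████░░░░░█████░┃                    
░░█████░░░░░█████░┃                    
░░█████░░░░░█████░┃                    
━━━━━━━━━━━━━━━━┏━━━━━━━━━━━━━━━━━━━━━━
Widget          ┃ SlidingPuzzle        
────────────────┠──────────────────────
ive:     [x]    ┃┌────┬────┬────┬────┐ 
es:      [Carol ┃│  4 │  6 │  7 │ 12 │ 
n:       (●) Fre┃├────┼────┼────┼────┤ 
e:       [User  ┃│  5 │  1 │  3 │ 10 │ 
ority:   [High  ┃├────┼────┼────┼────┤ 
                ┃│ 13 │  9 │  2 │ 11 │ 
                ┃├────┼────┼────┼────┤ 
                ┃│ 14 │  8 │ 15 │    │ 
━━━━━━━━━━━━━━━━┗━━━━━━━━━━━━━━━━━━━━━━


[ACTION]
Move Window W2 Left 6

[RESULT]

ageViewer         ┃                    
──────────────────┨                    
░░█████░░░░░█████░┃                    
░░█████░░░░░█████░┃                    
░░█████░░░░░█████░┃                    
━━━━━━━━━━┏━━━━━━━━━━━━━━━━━━━━━━━┓    
Widget    ┃ SlidingPuzzle         ┃    
──────────┠───────────────────────┨    
ive:     [┃┌────┬────┬────┬────┐  ┃    
es:      [┃│  4 │  6 │  7 │ 12 │  ┃    
n:       (┃├────┼────┼────┼────┤  ┃    
e:       [┃│  5 │  1 │  3 │ 10 │  ┃    
ority:   [┃├────┼────┼────┼────┤  ┃    
          ┃│ 13 │  9 │  2 │ 11 │  ┃    
          ┃├────┼────┼────┼────┤  ┃    
          ┃│ 14 │  8 │ 15 │    │  ┃    
━━━━━━━━━━┗━━━━━━━━━━━━━━━━━━━━━━━┛    


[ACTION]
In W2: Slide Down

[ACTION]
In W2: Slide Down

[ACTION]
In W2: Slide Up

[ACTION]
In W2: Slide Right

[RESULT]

ageViewer         ┃                    
──────────────────┨                    
░░█████░░░░░█████░┃                    
░░█████░░░░░█████░┃                    
░░█████░░░░░█████░┃                    
━━━━━━━━━━┏━━━━━━━━━━━━━━━━━━━━━━━┓    
Widget    ┃ SlidingPuzzle         ┃    
──────────┠───────────────────────┨    
ive:     [┃┌────┬────┬────┬────┐  ┃    
es:      [┃│  4 │  6 │  7 │ 12 │  ┃    
n:       (┃├────┼────┼────┼────┤  ┃    
e:       [┃│  5 │  1 │  3 │ 10 │  ┃    
ority:   [┃├────┼────┼────┼────┤  ┃    
          ┃│ 13 │  9 │    │  2 │  ┃    
          ┃├────┼────┼────┼────┤  ┃    
          ┃│ 14 │  8 │ 15 │ 11 │  ┃    
━━━━━━━━━━┗━━━━━━━━━━━━━━━━━━━━━━━┛    
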